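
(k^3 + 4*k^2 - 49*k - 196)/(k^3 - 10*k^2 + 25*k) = (k^3 + 4*k^2 - 49*k - 196)/(k*(k^2 - 10*k + 25))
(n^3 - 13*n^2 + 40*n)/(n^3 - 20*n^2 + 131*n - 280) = n/(n - 7)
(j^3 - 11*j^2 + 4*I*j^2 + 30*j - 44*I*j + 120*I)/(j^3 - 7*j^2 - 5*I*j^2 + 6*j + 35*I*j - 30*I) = (j^2 + j*(-5 + 4*I) - 20*I)/(j^2 - j*(1 + 5*I) + 5*I)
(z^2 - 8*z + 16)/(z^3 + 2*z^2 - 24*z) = (z - 4)/(z*(z + 6))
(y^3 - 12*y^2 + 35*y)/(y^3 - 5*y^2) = (y - 7)/y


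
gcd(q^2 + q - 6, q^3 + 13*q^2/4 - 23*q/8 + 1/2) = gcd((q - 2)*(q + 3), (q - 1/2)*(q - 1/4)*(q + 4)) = 1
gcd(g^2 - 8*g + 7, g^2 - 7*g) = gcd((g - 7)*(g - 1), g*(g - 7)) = g - 7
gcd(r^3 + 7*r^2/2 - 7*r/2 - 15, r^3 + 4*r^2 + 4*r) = 1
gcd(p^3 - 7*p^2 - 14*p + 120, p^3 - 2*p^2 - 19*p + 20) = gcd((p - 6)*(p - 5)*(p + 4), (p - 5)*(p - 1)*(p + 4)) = p^2 - p - 20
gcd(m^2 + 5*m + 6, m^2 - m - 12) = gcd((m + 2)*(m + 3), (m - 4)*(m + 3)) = m + 3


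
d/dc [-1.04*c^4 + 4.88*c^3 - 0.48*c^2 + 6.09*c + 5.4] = -4.16*c^3 + 14.64*c^2 - 0.96*c + 6.09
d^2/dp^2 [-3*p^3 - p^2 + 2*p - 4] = -18*p - 2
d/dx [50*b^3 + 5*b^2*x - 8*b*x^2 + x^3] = 5*b^2 - 16*b*x + 3*x^2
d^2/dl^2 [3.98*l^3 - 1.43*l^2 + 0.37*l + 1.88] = 23.88*l - 2.86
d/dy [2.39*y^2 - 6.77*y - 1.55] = 4.78*y - 6.77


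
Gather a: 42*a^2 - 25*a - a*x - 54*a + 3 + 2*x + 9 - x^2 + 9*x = 42*a^2 + a*(-x - 79) - x^2 + 11*x + 12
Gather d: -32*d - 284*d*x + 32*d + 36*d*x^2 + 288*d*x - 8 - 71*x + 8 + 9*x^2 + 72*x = d*(36*x^2 + 4*x) + 9*x^2 + x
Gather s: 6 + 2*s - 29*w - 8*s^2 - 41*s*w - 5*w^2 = -8*s^2 + s*(2 - 41*w) - 5*w^2 - 29*w + 6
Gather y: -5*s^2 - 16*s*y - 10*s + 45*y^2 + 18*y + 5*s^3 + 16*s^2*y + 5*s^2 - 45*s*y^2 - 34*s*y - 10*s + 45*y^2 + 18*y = 5*s^3 - 20*s + y^2*(90 - 45*s) + y*(16*s^2 - 50*s + 36)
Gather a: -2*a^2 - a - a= -2*a^2 - 2*a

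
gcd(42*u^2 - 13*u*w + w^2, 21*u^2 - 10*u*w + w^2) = 7*u - w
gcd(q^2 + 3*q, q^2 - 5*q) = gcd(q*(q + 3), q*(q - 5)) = q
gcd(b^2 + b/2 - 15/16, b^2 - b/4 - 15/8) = b + 5/4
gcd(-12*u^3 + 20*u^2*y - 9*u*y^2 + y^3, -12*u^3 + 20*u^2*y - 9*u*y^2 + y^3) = -12*u^3 + 20*u^2*y - 9*u*y^2 + y^3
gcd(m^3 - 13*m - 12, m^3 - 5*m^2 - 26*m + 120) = m - 4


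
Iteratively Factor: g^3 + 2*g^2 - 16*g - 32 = (g - 4)*(g^2 + 6*g + 8) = (g - 4)*(g + 2)*(g + 4)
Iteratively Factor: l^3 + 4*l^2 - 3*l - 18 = (l - 2)*(l^2 + 6*l + 9) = (l - 2)*(l + 3)*(l + 3)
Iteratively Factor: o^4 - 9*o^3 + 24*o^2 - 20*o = (o - 2)*(o^3 - 7*o^2 + 10*o) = o*(o - 2)*(o^2 - 7*o + 10) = o*(o - 2)^2*(o - 5)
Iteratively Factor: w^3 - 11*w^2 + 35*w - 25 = (w - 5)*(w^2 - 6*w + 5) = (w - 5)*(w - 1)*(w - 5)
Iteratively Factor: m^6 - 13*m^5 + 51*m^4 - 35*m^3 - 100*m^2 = (m)*(m^5 - 13*m^4 + 51*m^3 - 35*m^2 - 100*m) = m*(m - 5)*(m^4 - 8*m^3 + 11*m^2 + 20*m) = m^2*(m - 5)*(m^3 - 8*m^2 + 11*m + 20) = m^2*(m - 5)^2*(m^2 - 3*m - 4) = m^2*(m - 5)^2*(m - 4)*(m + 1)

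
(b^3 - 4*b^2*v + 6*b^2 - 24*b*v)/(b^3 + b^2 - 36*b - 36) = b*(b - 4*v)/(b^2 - 5*b - 6)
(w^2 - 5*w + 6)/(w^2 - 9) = (w - 2)/(w + 3)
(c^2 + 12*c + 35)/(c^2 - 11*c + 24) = (c^2 + 12*c + 35)/(c^2 - 11*c + 24)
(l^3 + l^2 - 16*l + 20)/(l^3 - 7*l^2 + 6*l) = (l^3 + l^2 - 16*l + 20)/(l*(l^2 - 7*l + 6))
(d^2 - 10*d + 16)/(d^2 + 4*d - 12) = (d - 8)/(d + 6)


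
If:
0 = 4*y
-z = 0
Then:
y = 0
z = 0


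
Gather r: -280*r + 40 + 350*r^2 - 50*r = 350*r^2 - 330*r + 40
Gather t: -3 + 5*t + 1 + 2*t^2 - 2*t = 2*t^2 + 3*t - 2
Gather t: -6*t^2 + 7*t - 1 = -6*t^2 + 7*t - 1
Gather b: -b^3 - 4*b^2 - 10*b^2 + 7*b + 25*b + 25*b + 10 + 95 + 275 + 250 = -b^3 - 14*b^2 + 57*b + 630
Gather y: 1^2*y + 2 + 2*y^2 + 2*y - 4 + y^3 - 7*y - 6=y^3 + 2*y^2 - 4*y - 8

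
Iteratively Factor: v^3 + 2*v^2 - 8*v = (v)*(v^2 + 2*v - 8) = v*(v - 2)*(v + 4)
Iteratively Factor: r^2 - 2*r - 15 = (r + 3)*(r - 5)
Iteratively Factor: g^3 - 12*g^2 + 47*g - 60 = (g - 5)*(g^2 - 7*g + 12) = (g - 5)*(g - 3)*(g - 4)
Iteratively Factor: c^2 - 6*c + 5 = (c - 5)*(c - 1)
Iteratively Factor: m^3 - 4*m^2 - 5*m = (m - 5)*(m^2 + m) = (m - 5)*(m + 1)*(m)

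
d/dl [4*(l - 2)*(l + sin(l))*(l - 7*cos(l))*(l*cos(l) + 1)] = 4*(2 - l)*(l + sin(l))*(l - 7*cos(l))*(l*sin(l) - cos(l)) + 4*(l - 2)*(l + sin(l))*(l*cos(l) + 1)*(7*sin(l) + 1) + 4*(l - 2)*(l - 7*cos(l))*(l*cos(l) + 1)*(cos(l) + 1) + 4*(l + sin(l))*(l - 7*cos(l))*(l*cos(l) + 1)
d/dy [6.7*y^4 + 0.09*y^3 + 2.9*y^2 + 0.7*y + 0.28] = 26.8*y^3 + 0.27*y^2 + 5.8*y + 0.7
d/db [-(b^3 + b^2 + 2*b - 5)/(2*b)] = -b - 1/2 - 5/(2*b^2)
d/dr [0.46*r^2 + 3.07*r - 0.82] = 0.92*r + 3.07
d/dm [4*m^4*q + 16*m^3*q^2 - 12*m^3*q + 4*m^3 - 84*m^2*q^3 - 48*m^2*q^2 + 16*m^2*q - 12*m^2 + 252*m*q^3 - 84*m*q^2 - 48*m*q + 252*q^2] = 16*m^3*q + 48*m^2*q^2 - 36*m^2*q + 12*m^2 - 168*m*q^3 - 96*m*q^2 + 32*m*q - 24*m + 252*q^3 - 84*q^2 - 48*q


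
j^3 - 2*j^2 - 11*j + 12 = (j - 4)*(j - 1)*(j + 3)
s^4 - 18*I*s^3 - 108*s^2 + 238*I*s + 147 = (s - 7*I)^2*(s - 3*I)*(s - I)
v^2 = v^2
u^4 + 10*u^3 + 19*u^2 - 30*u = u*(u - 1)*(u + 5)*(u + 6)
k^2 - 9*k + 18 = (k - 6)*(k - 3)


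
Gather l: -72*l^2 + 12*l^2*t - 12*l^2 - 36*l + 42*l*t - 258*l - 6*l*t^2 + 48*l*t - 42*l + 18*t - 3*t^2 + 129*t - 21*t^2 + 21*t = l^2*(12*t - 84) + l*(-6*t^2 + 90*t - 336) - 24*t^2 + 168*t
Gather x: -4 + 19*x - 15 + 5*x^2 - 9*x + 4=5*x^2 + 10*x - 15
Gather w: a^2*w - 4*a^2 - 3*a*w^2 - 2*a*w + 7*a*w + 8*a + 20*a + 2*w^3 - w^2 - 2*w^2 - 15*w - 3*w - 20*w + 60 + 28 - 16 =-4*a^2 + 28*a + 2*w^3 + w^2*(-3*a - 3) + w*(a^2 + 5*a - 38) + 72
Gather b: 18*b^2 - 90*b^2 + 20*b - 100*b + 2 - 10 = -72*b^2 - 80*b - 8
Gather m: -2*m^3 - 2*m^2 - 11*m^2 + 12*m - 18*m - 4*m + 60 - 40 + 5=-2*m^3 - 13*m^2 - 10*m + 25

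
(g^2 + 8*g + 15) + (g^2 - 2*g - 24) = 2*g^2 + 6*g - 9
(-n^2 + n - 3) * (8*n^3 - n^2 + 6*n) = -8*n^5 + 9*n^4 - 31*n^3 + 9*n^2 - 18*n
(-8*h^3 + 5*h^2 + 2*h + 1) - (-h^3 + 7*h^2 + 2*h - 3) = -7*h^3 - 2*h^2 + 4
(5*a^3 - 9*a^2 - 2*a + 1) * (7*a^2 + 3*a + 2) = 35*a^5 - 48*a^4 - 31*a^3 - 17*a^2 - a + 2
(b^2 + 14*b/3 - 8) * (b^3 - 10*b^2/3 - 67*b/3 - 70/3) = b^5 + 4*b^4/3 - 413*b^3/9 - 908*b^2/9 + 628*b/9 + 560/3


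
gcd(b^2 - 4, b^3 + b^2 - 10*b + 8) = b - 2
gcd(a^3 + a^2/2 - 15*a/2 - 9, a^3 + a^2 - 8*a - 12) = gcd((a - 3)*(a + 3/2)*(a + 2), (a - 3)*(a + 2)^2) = a^2 - a - 6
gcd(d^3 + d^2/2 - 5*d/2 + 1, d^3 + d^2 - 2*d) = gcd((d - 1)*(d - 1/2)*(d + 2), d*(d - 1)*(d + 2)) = d^2 + d - 2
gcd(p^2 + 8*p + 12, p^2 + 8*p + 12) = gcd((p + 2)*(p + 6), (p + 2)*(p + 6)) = p^2 + 8*p + 12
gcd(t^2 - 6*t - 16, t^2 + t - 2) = t + 2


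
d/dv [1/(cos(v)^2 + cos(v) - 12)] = (2*cos(v) + 1)*sin(v)/(cos(v)^2 + cos(v) - 12)^2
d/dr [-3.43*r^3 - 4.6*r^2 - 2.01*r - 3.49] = -10.29*r^2 - 9.2*r - 2.01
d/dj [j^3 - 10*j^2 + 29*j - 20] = 3*j^2 - 20*j + 29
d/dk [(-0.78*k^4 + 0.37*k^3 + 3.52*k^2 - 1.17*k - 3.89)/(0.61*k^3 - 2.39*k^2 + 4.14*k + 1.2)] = (-0.4758*k^6 + 3.7284*k^5 - 12.7191*k^4 + 0.747*k^3 + 20.2272*k^2 - 10.1462*k + 14.7006)/(0.3721*k^6 - 2.9158*k^5 + 10.7629*k^4 - 18.3252*k^3 + 11.4036*k^2 + 9.936*k + 1.44)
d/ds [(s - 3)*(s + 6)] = 2*s + 3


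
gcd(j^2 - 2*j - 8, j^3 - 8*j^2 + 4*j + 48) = j^2 - 2*j - 8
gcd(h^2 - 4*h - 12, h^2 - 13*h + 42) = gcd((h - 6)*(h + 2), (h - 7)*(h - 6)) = h - 6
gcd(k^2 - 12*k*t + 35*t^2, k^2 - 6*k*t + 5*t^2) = -k + 5*t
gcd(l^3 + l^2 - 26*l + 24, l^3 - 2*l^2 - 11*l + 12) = l^2 - 5*l + 4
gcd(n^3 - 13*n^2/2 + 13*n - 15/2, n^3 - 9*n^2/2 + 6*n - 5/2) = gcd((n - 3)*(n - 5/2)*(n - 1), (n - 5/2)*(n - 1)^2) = n^2 - 7*n/2 + 5/2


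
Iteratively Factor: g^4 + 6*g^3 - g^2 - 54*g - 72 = (g + 2)*(g^3 + 4*g^2 - 9*g - 36) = (g - 3)*(g + 2)*(g^2 + 7*g + 12) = (g - 3)*(g + 2)*(g + 3)*(g + 4)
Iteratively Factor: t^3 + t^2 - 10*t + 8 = (t - 2)*(t^2 + 3*t - 4) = (t - 2)*(t + 4)*(t - 1)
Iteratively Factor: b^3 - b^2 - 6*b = (b + 2)*(b^2 - 3*b) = b*(b + 2)*(b - 3)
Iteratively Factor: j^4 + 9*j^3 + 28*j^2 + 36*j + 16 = (j + 1)*(j^3 + 8*j^2 + 20*j + 16) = (j + 1)*(j + 4)*(j^2 + 4*j + 4) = (j + 1)*(j + 2)*(j + 4)*(j + 2)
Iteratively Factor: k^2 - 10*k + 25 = (k - 5)*(k - 5)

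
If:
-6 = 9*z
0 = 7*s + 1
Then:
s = -1/7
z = -2/3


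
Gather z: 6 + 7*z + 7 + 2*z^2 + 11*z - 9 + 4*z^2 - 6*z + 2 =6*z^2 + 12*z + 6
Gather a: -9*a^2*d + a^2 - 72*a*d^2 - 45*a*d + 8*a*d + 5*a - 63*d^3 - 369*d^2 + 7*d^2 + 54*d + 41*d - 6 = a^2*(1 - 9*d) + a*(-72*d^2 - 37*d + 5) - 63*d^3 - 362*d^2 + 95*d - 6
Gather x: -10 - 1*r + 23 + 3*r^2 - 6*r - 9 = 3*r^2 - 7*r + 4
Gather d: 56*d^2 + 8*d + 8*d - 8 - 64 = 56*d^2 + 16*d - 72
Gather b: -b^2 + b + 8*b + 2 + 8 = -b^2 + 9*b + 10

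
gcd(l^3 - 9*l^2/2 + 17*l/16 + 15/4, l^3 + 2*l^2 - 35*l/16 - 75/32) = l^2 - l/2 - 15/16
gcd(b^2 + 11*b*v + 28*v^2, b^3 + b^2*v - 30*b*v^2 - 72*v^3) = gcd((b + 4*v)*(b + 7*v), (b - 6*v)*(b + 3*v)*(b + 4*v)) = b + 4*v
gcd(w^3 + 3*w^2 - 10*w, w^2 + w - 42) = 1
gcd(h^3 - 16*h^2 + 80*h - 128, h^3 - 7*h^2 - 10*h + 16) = h - 8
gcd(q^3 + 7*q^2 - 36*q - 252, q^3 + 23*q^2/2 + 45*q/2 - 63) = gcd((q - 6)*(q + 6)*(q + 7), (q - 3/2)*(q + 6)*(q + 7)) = q^2 + 13*q + 42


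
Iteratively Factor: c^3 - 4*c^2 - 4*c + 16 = (c - 4)*(c^2 - 4) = (c - 4)*(c - 2)*(c + 2)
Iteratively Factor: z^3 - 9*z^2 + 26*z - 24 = (z - 2)*(z^2 - 7*z + 12) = (z - 4)*(z - 2)*(z - 3)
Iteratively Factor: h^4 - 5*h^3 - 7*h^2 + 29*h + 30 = (h - 3)*(h^3 - 2*h^2 - 13*h - 10) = (h - 5)*(h - 3)*(h^2 + 3*h + 2) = (h - 5)*(h - 3)*(h + 1)*(h + 2)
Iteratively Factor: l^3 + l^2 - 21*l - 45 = (l + 3)*(l^2 - 2*l - 15) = (l + 3)^2*(l - 5)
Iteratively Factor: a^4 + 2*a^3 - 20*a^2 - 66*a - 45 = (a + 1)*(a^3 + a^2 - 21*a - 45) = (a - 5)*(a + 1)*(a^2 + 6*a + 9) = (a - 5)*(a + 1)*(a + 3)*(a + 3)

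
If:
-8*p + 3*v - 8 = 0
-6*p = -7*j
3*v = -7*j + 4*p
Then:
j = -24/35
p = -4/5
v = 8/15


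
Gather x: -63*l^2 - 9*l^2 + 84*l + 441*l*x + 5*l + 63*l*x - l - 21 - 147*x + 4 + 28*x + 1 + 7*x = -72*l^2 + 88*l + x*(504*l - 112) - 16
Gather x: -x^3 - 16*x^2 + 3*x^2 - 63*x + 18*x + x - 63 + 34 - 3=-x^3 - 13*x^2 - 44*x - 32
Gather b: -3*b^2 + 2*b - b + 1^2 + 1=-3*b^2 + b + 2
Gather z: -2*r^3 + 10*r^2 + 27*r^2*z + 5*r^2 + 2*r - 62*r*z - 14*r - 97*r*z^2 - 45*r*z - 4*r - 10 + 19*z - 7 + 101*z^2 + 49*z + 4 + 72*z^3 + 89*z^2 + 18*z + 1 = -2*r^3 + 15*r^2 - 16*r + 72*z^3 + z^2*(190 - 97*r) + z*(27*r^2 - 107*r + 86) - 12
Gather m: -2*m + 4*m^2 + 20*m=4*m^2 + 18*m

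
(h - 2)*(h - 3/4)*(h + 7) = h^3 + 17*h^2/4 - 71*h/4 + 21/2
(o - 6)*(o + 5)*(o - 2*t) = o^3 - 2*o^2*t - o^2 + 2*o*t - 30*o + 60*t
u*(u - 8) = u^2 - 8*u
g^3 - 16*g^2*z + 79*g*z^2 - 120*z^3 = (g - 8*z)*(g - 5*z)*(g - 3*z)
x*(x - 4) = x^2 - 4*x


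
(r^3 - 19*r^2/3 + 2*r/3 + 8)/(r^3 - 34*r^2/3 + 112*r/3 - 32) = (r + 1)/(r - 4)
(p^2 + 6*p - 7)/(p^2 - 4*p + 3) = (p + 7)/(p - 3)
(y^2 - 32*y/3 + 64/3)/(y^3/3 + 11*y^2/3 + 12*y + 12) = (3*y^2 - 32*y + 64)/(y^3 + 11*y^2 + 36*y + 36)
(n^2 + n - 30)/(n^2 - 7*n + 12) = (n^2 + n - 30)/(n^2 - 7*n + 12)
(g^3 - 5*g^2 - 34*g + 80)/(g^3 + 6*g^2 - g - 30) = (g - 8)/(g + 3)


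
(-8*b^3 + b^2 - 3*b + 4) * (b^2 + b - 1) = -8*b^5 - 7*b^4 + 6*b^3 + 7*b - 4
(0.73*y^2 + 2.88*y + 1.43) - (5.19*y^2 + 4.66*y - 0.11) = -4.46*y^2 - 1.78*y + 1.54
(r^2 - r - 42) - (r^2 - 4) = -r - 38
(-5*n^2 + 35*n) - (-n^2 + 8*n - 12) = -4*n^2 + 27*n + 12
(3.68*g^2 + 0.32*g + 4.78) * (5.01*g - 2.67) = 18.4368*g^3 - 8.2224*g^2 + 23.0934*g - 12.7626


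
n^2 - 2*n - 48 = (n - 8)*(n + 6)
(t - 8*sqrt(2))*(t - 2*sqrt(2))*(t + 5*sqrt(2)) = t^3 - 5*sqrt(2)*t^2 - 68*t + 160*sqrt(2)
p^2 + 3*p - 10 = (p - 2)*(p + 5)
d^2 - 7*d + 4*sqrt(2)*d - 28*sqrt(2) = (d - 7)*(d + 4*sqrt(2))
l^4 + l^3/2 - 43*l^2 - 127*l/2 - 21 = (l - 7)*(l + 1/2)*(l + 1)*(l + 6)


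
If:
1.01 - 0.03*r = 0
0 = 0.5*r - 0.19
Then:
No Solution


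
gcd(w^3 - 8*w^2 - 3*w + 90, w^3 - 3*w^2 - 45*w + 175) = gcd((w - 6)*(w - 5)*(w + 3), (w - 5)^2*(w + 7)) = w - 5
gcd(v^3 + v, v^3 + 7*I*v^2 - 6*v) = v^2 + I*v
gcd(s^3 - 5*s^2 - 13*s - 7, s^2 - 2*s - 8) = 1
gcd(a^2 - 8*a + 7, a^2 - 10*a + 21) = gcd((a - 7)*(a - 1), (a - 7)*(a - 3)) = a - 7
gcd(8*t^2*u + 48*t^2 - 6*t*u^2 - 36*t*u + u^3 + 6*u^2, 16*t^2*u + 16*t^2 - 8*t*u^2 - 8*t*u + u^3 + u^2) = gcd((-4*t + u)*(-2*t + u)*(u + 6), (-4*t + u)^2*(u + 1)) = 4*t - u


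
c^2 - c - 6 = (c - 3)*(c + 2)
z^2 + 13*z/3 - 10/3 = (z - 2/3)*(z + 5)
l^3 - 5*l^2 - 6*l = l*(l - 6)*(l + 1)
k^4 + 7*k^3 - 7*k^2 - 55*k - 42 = (k - 3)*(k + 1)*(k + 2)*(k + 7)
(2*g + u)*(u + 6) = 2*g*u + 12*g + u^2 + 6*u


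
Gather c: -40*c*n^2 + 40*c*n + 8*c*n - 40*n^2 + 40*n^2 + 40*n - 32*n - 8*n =c*(-40*n^2 + 48*n)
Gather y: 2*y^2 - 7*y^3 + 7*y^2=-7*y^3 + 9*y^2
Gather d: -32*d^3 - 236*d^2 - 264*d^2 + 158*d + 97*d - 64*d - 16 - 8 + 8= -32*d^3 - 500*d^2 + 191*d - 16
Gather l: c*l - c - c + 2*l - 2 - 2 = -2*c + l*(c + 2) - 4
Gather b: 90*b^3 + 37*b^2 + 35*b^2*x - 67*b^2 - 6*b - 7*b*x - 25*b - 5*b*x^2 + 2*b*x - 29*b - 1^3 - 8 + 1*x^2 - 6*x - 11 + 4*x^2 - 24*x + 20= 90*b^3 + b^2*(35*x - 30) + b*(-5*x^2 - 5*x - 60) + 5*x^2 - 30*x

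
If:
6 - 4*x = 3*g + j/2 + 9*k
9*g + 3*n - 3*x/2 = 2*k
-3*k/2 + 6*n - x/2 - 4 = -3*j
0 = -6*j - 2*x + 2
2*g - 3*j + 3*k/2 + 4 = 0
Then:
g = -481/1610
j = 2887/805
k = 564/115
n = -1149/1610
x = -7856/805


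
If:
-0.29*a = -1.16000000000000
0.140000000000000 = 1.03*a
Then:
No Solution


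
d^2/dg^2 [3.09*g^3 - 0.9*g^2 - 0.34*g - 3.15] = 18.54*g - 1.8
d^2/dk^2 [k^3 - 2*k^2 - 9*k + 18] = 6*k - 4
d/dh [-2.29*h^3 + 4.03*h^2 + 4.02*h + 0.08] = -6.87*h^2 + 8.06*h + 4.02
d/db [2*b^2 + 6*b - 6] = 4*b + 6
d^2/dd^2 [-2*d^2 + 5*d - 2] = -4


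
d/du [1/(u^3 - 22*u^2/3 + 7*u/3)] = 3*(-9*u^2 + 44*u - 7)/(u^2*(3*u^2 - 22*u + 7)^2)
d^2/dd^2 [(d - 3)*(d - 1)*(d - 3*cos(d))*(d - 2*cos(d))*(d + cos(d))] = 4*d^4*cos(d) + 32*d^3*sin(d) - 16*d^3*cos(d) - 2*d^3*cos(2*d) + 20*d^3 - 96*d^2*sin(d) - 6*d^2*sin(2*d) - 81*d^2*cos(d)/2 + 8*d^2*cos(2*d) - 27*d^2*cos(3*d)/2 - 48*d^2 + 30*d*sin(d) + 16*d*sin(2*d) - 18*d*sin(3*d) + 114*d*cos(d) - 3*d*cos(2*d) + 54*d*cos(3*d) + 21*d + 36*sin(d) - 6*sin(2*d) + 36*sin(3*d) - 57*cos(d)/2 - 4*cos(2*d) - 75*cos(3*d)/2 - 4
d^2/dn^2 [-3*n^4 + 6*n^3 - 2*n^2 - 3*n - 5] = -36*n^2 + 36*n - 4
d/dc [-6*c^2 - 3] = -12*c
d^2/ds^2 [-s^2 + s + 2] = -2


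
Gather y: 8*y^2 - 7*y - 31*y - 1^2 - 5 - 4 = 8*y^2 - 38*y - 10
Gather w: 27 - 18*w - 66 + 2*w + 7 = -16*w - 32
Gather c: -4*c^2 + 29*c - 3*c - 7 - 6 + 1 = -4*c^2 + 26*c - 12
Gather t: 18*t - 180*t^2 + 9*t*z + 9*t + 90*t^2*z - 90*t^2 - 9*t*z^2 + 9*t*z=t^2*(90*z - 270) + t*(-9*z^2 + 18*z + 27)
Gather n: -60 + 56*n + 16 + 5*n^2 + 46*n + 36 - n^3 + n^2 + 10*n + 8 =-n^3 + 6*n^2 + 112*n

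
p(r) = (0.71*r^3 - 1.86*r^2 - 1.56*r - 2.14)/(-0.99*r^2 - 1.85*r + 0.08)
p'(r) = (1.98*r + 1.85)*(0.71*r^3 - 1.86*r^2 - 1.56*r - 2.14)/(-0.99*r^2 - 1.85*r + 0.08)^2 + (2.13*r^2 - 3.72*r - 1.56)/(-0.99*r^2 - 1.85*r + 0.08) = (-0.7029*r^4 - 2.627*r^3 + 2.067*r^2 - 4.5348*r - 4.0838)/(0.9801*r^4 + 3.663*r^3 + 3.2641*r^2 - 0.296*r + 0.0064)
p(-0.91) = -2.96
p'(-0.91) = 3.65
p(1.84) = 1.03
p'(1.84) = -0.67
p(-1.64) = -17.10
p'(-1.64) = 75.69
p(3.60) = -0.07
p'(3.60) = -0.62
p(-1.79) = -42.74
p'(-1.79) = 384.33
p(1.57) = 1.22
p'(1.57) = -0.74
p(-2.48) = 14.46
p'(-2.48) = 16.52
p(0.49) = 3.07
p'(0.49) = -5.44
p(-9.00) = 10.34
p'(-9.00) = -0.62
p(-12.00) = 12.29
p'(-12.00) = -0.67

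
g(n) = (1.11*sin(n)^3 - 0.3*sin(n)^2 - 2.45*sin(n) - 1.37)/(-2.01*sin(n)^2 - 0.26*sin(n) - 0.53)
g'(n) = (4.02*sin(n)*cos(n) + 0.26*cos(n))*(1.11*sin(n)^3 - 0.3*sin(n)^2 - 2.45*sin(n) - 1.37)/(-2.01*sin(n)^2 - 0.26*sin(n) - 0.53)^2 + (3.33*sin(n)^2*cos(n) - 0.6*sin(n)*cos(n) - 2.45*cos(n))/(-2.01*sin(n)^2 - 0.26*sin(n) - 0.53) = (-2.2311*sin(n)^4 - 0.5772*sin(n)^3 - 6.6114*sin(n)^2 - 5.1894*sin(n) + 0.9423)*cos(n)/(4.0401*sin(n)^4 + 1.0452*sin(n)^3 + 2.1982*sin(n)^2 + 0.2756*sin(n) + 0.2809)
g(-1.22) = 0.12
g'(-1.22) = -0.10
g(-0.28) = 1.21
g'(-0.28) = 4.81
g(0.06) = 2.75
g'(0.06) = 1.98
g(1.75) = 1.10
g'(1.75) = 0.32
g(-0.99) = 0.10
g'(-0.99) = -0.02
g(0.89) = 1.51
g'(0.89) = -1.36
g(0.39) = 2.48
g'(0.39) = -2.26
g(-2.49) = 0.22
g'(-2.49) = -0.96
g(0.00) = 2.58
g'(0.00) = 3.35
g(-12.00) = 2.08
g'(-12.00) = -2.18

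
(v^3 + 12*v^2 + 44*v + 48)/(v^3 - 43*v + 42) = (v^3 + 12*v^2 + 44*v + 48)/(v^3 - 43*v + 42)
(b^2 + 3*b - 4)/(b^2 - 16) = (b - 1)/(b - 4)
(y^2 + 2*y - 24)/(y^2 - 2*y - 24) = (-y^2 - 2*y + 24)/(-y^2 + 2*y + 24)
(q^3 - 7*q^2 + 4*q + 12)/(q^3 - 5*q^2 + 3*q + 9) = (q^2 - 8*q + 12)/(q^2 - 6*q + 9)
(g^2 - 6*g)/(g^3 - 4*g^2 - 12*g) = 1/(g + 2)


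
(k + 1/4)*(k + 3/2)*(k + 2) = k^3 + 15*k^2/4 + 31*k/8 + 3/4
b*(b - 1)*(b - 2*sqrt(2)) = b^3 - 2*sqrt(2)*b^2 - b^2 + 2*sqrt(2)*b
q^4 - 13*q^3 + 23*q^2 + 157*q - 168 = (q - 8)*(q - 7)*(q - 1)*(q + 3)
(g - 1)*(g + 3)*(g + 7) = g^3 + 9*g^2 + 11*g - 21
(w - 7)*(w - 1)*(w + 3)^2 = w^4 - 2*w^3 - 32*w^2 - 30*w + 63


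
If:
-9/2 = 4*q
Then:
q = -9/8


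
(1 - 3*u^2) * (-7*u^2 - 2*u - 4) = 21*u^4 + 6*u^3 + 5*u^2 - 2*u - 4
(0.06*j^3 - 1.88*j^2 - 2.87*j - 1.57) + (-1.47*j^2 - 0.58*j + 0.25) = 0.06*j^3 - 3.35*j^2 - 3.45*j - 1.32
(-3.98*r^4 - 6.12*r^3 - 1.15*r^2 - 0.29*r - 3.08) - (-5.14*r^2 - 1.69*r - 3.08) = -3.98*r^4 - 6.12*r^3 + 3.99*r^2 + 1.4*r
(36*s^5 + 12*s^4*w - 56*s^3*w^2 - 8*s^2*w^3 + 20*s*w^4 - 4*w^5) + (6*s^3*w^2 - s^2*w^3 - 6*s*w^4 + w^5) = 36*s^5 + 12*s^4*w - 50*s^3*w^2 - 9*s^2*w^3 + 14*s*w^4 - 3*w^5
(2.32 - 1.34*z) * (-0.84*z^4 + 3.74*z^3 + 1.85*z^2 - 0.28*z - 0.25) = 1.1256*z^5 - 6.9604*z^4 + 6.1978*z^3 + 4.6672*z^2 - 0.3146*z - 0.58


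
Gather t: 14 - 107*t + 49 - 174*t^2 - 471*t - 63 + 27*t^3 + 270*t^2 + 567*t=27*t^3 + 96*t^2 - 11*t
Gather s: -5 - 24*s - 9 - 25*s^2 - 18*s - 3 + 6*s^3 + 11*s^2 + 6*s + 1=6*s^3 - 14*s^2 - 36*s - 16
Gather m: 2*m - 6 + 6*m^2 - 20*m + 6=6*m^2 - 18*m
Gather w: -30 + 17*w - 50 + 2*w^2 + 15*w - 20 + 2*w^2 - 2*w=4*w^2 + 30*w - 100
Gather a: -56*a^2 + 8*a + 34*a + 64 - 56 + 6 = -56*a^2 + 42*a + 14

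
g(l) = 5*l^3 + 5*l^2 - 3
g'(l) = 15*l^2 + 10*l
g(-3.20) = -115.64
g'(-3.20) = 121.60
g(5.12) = 799.16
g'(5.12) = 444.42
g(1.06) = 8.57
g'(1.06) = 27.45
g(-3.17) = -112.03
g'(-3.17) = 119.03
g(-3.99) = -241.01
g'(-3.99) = 198.90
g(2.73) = 136.00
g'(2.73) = 139.09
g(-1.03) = -3.16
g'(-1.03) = 5.61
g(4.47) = 543.48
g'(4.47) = 344.41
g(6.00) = 1257.00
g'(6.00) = 600.00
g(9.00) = 4047.00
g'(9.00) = 1305.00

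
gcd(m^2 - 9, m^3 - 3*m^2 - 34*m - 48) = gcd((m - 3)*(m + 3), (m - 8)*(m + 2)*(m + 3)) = m + 3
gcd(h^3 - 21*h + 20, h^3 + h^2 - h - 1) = h - 1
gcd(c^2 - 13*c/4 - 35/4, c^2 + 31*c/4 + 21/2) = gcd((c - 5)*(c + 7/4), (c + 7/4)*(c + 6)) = c + 7/4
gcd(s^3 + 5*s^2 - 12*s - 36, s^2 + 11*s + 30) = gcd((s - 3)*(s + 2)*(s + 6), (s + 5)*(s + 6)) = s + 6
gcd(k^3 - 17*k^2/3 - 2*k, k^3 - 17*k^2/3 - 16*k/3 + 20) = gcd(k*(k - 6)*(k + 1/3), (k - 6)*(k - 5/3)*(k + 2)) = k - 6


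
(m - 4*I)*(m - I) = m^2 - 5*I*m - 4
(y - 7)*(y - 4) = y^2 - 11*y + 28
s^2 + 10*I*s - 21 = (s + 3*I)*(s + 7*I)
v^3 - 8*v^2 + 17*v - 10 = (v - 5)*(v - 2)*(v - 1)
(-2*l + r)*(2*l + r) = -4*l^2 + r^2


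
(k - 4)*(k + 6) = k^2 + 2*k - 24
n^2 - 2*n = n*(n - 2)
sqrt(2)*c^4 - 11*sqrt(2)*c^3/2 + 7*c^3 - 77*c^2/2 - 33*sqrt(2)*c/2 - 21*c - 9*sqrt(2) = (c - 6)*(c + 1/2)*(c + 3*sqrt(2))*(sqrt(2)*c + 1)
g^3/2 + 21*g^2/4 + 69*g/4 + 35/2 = (g/2 + 1)*(g + 7/2)*(g + 5)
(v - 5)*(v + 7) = v^2 + 2*v - 35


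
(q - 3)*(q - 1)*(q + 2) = q^3 - 2*q^2 - 5*q + 6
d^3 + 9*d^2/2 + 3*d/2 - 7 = (d - 1)*(d + 2)*(d + 7/2)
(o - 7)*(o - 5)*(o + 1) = o^3 - 11*o^2 + 23*o + 35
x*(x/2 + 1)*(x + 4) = x^3/2 + 3*x^2 + 4*x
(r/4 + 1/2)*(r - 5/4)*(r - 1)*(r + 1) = r^4/4 + 3*r^3/16 - 7*r^2/8 - 3*r/16 + 5/8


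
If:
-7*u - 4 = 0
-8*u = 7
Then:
No Solution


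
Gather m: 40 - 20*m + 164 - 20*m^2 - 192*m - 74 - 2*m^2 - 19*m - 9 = -22*m^2 - 231*m + 121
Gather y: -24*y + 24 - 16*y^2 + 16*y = -16*y^2 - 8*y + 24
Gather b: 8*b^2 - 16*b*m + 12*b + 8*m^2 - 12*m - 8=8*b^2 + b*(12 - 16*m) + 8*m^2 - 12*m - 8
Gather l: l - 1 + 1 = l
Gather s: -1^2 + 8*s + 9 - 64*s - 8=-56*s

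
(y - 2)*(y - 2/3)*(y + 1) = y^3 - 5*y^2/3 - 4*y/3 + 4/3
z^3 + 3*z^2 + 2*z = z*(z + 1)*(z + 2)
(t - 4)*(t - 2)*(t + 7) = t^3 + t^2 - 34*t + 56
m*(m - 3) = m^2 - 3*m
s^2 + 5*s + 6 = (s + 2)*(s + 3)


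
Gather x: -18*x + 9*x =-9*x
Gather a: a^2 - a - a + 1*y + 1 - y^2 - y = a^2 - 2*a - y^2 + 1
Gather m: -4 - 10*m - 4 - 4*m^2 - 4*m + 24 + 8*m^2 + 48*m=4*m^2 + 34*m + 16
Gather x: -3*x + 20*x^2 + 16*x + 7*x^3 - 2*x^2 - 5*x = 7*x^3 + 18*x^2 + 8*x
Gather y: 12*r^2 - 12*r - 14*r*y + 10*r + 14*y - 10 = 12*r^2 - 2*r + y*(14 - 14*r) - 10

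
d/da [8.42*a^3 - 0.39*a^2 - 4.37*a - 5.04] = 25.26*a^2 - 0.78*a - 4.37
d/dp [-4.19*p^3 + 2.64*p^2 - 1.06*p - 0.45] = -12.57*p^2 + 5.28*p - 1.06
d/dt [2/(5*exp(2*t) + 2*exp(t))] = 4*(-5*exp(t) - 1)*exp(-t)/(5*exp(t) + 2)^2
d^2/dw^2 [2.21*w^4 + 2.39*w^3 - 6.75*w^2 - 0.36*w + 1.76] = 26.52*w^2 + 14.34*w - 13.5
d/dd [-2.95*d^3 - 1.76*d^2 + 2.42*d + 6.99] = -8.85*d^2 - 3.52*d + 2.42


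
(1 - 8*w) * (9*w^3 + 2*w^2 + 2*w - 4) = -72*w^4 - 7*w^3 - 14*w^2 + 34*w - 4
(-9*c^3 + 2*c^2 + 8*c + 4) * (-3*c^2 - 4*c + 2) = 27*c^5 + 30*c^4 - 50*c^3 - 40*c^2 + 8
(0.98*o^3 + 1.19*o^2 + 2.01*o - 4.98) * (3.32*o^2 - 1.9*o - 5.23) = 3.2536*o^5 + 2.0888*o^4 - 0.713200000000001*o^3 - 26.5763*o^2 - 1.0503*o + 26.0454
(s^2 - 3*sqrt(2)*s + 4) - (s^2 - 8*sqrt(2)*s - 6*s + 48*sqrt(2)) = 6*s + 5*sqrt(2)*s - 48*sqrt(2) + 4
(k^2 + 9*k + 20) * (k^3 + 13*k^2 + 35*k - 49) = k^5 + 22*k^4 + 172*k^3 + 526*k^2 + 259*k - 980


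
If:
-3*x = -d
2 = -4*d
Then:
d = -1/2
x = -1/6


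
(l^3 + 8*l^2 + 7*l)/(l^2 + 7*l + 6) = l*(l + 7)/(l + 6)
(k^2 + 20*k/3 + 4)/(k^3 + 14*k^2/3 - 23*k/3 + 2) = (3*k + 2)/(3*k^2 - 4*k + 1)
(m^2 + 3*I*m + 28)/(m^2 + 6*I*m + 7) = (m - 4*I)/(m - I)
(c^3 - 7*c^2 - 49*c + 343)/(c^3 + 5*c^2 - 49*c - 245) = (c - 7)/(c + 5)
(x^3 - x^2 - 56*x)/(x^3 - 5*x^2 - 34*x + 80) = x*(x + 7)/(x^2 + 3*x - 10)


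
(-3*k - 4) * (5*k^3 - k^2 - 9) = -15*k^4 - 17*k^3 + 4*k^2 + 27*k + 36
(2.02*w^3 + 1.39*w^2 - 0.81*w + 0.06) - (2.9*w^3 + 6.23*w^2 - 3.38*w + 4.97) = -0.88*w^3 - 4.84*w^2 + 2.57*w - 4.91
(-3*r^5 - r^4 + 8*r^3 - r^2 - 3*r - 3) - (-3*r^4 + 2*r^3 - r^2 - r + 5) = -3*r^5 + 2*r^4 + 6*r^3 - 2*r - 8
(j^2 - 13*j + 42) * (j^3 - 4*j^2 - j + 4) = j^5 - 17*j^4 + 93*j^3 - 151*j^2 - 94*j + 168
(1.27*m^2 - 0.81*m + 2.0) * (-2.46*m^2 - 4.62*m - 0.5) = -3.1242*m^4 - 3.8748*m^3 - 1.8128*m^2 - 8.835*m - 1.0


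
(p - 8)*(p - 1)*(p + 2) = p^3 - 7*p^2 - 10*p + 16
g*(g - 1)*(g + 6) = g^3 + 5*g^2 - 6*g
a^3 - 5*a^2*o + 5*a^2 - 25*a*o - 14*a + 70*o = (a - 2)*(a + 7)*(a - 5*o)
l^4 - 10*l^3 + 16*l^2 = l^2*(l - 8)*(l - 2)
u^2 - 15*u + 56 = (u - 8)*(u - 7)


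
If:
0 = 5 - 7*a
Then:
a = 5/7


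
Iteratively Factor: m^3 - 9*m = (m - 3)*(m^2 + 3*m) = (m - 3)*(m + 3)*(m)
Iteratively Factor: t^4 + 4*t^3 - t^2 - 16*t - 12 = (t - 2)*(t^3 + 6*t^2 + 11*t + 6) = (t - 2)*(t + 1)*(t^2 + 5*t + 6) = (t - 2)*(t + 1)*(t + 3)*(t + 2)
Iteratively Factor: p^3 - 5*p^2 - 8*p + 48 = (p - 4)*(p^2 - p - 12) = (p - 4)*(p + 3)*(p - 4)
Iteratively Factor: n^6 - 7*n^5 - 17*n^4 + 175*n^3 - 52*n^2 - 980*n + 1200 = (n + 4)*(n^5 - 11*n^4 + 27*n^3 + 67*n^2 - 320*n + 300) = (n - 2)*(n + 4)*(n^4 - 9*n^3 + 9*n^2 + 85*n - 150) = (n - 5)*(n - 2)*(n + 4)*(n^3 - 4*n^2 - 11*n + 30) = (n - 5)^2*(n - 2)*(n + 4)*(n^2 + n - 6) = (n - 5)^2*(n - 2)*(n + 3)*(n + 4)*(n - 2)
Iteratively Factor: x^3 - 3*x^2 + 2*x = (x)*(x^2 - 3*x + 2) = x*(x - 2)*(x - 1)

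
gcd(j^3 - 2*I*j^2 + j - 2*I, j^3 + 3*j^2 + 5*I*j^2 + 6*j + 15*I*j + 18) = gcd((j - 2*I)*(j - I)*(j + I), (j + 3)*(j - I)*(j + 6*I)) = j - I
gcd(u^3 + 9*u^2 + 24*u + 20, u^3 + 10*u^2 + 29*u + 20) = u + 5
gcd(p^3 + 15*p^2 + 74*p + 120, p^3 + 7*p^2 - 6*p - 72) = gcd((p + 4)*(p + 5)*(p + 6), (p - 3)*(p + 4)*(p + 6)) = p^2 + 10*p + 24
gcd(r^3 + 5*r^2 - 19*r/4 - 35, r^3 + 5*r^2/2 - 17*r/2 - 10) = r^2 + 3*r/2 - 10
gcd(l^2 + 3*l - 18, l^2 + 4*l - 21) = l - 3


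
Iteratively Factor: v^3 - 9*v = (v - 3)*(v^2 + 3*v) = (v - 3)*(v + 3)*(v)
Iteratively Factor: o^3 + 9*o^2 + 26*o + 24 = (o + 3)*(o^2 + 6*o + 8) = (o + 3)*(o + 4)*(o + 2)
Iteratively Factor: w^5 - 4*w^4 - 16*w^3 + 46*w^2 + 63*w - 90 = (w + 3)*(w^4 - 7*w^3 + 5*w^2 + 31*w - 30) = (w + 2)*(w + 3)*(w^3 - 9*w^2 + 23*w - 15) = (w - 1)*(w + 2)*(w + 3)*(w^2 - 8*w + 15) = (w - 5)*(w - 1)*(w + 2)*(w + 3)*(w - 3)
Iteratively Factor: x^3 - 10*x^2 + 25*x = (x - 5)*(x^2 - 5*x) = (x - 5)^2*(x)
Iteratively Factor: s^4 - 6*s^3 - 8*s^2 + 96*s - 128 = (s - 4)*(s^3 - 2*s^2 - 16*s + 32) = (s - 4)*(s + 4)*(s^2 - 6*s + 8) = (s - 4)*(s - 2)*(s + 4)*(s - 4)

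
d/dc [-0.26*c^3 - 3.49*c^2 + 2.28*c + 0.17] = -0.78*c^2 - 6.98*c + 2.28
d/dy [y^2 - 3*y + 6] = 2*y - 3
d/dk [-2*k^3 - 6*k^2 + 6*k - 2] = -6*k^2 - 12*k + 6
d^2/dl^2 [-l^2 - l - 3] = -2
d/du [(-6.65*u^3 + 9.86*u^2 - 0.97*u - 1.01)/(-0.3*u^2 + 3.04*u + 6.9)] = (1.995*u^4 - 40.432*u^3 - 107.9716*u^2 + 135.462*u - 3.6226)/(0.09*u^4 - 1.824*u^3 + 5.1016*u^2 + 41.952*u + 47.61)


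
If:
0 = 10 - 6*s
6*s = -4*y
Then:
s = 5/3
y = -5/2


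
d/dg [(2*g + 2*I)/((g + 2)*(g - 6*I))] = 2*((g + 2)*(g - 6*I) - (g + 2)*(g + I) - (g - 6*I)*(g + I))/((g + 2)^2*(g - 6*I)^2)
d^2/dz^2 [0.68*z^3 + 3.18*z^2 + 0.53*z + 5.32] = 4.08*z + 6.36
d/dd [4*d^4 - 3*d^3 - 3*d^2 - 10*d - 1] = 16*d^3 - 9*d^2 - 6*d - 10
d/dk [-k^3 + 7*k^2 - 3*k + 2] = -3*k^2 + 14*k - 3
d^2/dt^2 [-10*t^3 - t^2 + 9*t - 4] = -60*t - 2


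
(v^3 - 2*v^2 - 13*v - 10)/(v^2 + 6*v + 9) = (v^3 - 2*v^2 - 13*v - 10)/(v^2 + 6*v + 9)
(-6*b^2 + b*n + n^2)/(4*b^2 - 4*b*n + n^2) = (-3*b - n)/(2*b - n)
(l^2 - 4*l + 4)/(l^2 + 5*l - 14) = (l - 2)/(l + 7)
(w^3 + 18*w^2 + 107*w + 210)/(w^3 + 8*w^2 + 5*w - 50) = (w^2 + 13*w + 42)/(w^2 + 3*w - 10)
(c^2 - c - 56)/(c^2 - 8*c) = (c + 7)/c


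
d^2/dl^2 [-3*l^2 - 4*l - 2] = -6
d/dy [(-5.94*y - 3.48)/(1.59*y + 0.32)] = (5.775516*y + 1.162368)/(1.59*y + 0.32)^3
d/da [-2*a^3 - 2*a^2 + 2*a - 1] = -6*a^2 - 4*a + 2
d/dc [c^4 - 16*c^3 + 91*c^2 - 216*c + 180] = 4*c^3 - 48*c^2 + 182*c - 216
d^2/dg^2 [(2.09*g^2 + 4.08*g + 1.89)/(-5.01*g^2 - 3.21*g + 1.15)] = (-137.593638*g^3 - 356.884344*g^2 - 323.412534*g - 96.378658)/(125.751501*g^6 + 241.713963*g^5 + 68.275278*g^4 - 77.890329*g^3 - 15.67197*g^2 + 12.735675*g - 1.520875)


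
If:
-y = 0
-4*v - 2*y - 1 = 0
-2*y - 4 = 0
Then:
No Solution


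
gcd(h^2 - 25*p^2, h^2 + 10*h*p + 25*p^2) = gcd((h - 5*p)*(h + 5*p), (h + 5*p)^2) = h + 5*p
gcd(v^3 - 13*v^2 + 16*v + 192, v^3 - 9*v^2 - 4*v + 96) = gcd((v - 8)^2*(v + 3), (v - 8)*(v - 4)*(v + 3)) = v^2 - 5*v - 24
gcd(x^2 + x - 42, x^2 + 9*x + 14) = x + 7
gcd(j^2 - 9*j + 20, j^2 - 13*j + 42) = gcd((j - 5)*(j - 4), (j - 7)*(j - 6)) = 1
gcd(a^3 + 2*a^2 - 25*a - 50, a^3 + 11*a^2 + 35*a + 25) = a + 5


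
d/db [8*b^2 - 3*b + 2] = 16*b - 3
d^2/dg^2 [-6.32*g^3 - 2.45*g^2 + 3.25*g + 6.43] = -37.92*g - 4.9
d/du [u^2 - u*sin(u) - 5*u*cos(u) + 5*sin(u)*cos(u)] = 5*u*sin(u) - u*cos(u) + 2*u - sin(u) - 5*cos(u) + 5*cos(2*u)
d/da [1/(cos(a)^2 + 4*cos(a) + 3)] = 2*(cos(a) + 2)*sin(a)/(cos(a)^2 + 4*cos(a) + 3)^2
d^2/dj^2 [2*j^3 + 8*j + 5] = 12*j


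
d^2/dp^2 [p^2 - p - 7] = 2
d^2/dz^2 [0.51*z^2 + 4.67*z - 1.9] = 1.02000000000000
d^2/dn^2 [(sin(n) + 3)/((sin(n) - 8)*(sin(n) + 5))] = (-sin(n)^5 - 15*sin(n)^4 - 211*sin(n)^3 - 369*sin(n)^2 - 1054*sin(n) + 54)/((sin(n) - 8)^3*(sin(n) + 5)^3)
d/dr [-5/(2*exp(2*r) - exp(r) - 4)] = (20*exp(r) - 5)*exp(r)/(-2*exp(2*r) + exp(r) + 4)^2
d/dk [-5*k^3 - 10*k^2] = 5*k*(-3*k - 4)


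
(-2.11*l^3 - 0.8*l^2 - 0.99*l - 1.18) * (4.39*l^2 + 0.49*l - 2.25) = -9.2629*l^5 - 4.5459*l^4 + 0.00939999999999941*l^3 - 3.8653*l^2 + 1.6493*l + 2.655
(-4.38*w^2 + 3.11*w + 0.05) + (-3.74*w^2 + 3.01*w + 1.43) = -8.12*w^2 + 6.12*w + 1.48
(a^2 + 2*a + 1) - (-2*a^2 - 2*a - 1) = 3*a^2 + 4*a + 2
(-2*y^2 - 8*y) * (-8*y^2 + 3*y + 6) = 16*y^4 + 58*y^3 - 36*y^2 - 48*y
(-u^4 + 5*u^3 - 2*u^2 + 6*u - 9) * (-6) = 6*u^4 - 30*u^3 + 12*u^2 - 36*u + 54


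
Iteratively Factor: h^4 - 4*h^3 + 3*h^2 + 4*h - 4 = (h - 1)*(h^3 - 3*h^2 + 4) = (h - 2)*(h - 1)*(h^2 - h - 2) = (h - 2)*(h - 1)*(h + 1)*(h - 2)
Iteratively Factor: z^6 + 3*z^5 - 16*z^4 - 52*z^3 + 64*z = (z)*(z^5 + 3*z^4 - 16*z^3 - 52*z^2 + 64) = z*(z - 1)*(z^4 + 4*z^3 - 12*z^2 - 64*z - 64) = z*(z - 1)*(z + 4)*(z^3 - 12*z - 16) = z*(z - 1)*(z + 2)*(z + 4)*(z^2 - 2*z - 8) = z*(z - 4)*(z - 1)*(z + 2)*(z + 4)*(z + 2)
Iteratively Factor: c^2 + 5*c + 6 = (c + 3)*(c + 2)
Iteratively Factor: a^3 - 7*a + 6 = (a + 3)*(a^2 - 3*a + 2) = (a - 1)*(a + 3)*(a - 2)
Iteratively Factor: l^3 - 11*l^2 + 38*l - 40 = (l - 4)*(l^2 - 7*l + 10) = (l - 4)*(l - 2)*(l - 5)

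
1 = 1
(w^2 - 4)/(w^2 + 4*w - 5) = (w^2 - 4)/(w^2 + 4*w - 5)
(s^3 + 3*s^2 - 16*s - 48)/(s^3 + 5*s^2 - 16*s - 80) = (s + 3)/(s + 5)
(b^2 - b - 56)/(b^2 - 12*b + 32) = (b + 7)/(b - 4)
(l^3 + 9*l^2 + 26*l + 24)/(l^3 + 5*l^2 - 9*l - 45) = (l^2 + 6*l + 8)/(l^2 + 2*l - 15)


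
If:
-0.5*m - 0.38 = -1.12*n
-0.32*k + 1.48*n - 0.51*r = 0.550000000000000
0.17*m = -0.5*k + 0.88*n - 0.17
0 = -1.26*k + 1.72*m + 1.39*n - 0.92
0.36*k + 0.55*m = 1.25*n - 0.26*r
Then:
No Solution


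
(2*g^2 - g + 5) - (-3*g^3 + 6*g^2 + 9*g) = 3*g^3 - 4*g^2 - 10*g + 5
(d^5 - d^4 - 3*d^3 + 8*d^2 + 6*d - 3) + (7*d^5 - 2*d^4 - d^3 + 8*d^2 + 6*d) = 8*d^5 - 3*d^4 - 4*d^3 + 16*d^2 + 12*d - 3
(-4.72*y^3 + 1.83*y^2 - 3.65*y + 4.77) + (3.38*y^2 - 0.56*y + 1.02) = -4.72*y^3 + 5.21*y^2 - 4.21*y + 5.79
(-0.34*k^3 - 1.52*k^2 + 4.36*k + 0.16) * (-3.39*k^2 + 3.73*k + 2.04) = 1.1526*k^5 + 3.8846*k^4 - 21.1436*k^3 + 12.6196*k^2 + 9.4912*k + 0.3264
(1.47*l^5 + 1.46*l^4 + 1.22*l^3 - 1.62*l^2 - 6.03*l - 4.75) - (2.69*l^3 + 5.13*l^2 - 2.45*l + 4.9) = 1.47*l^5 + 1.46*l^4 - 1.47*l^3 - 6.75*l^2 - 3.58*l - 9.65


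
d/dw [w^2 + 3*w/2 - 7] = 2*w + 3/2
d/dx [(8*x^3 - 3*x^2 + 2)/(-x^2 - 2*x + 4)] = 2*(-4*x^4 - 16*x^3 + 51*x^2 - 10*x + 2)/(x^4 + 4*x^3 - 4*x^2 - 16*x + 16)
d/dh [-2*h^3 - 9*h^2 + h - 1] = -6*h^2 - 18*h + 1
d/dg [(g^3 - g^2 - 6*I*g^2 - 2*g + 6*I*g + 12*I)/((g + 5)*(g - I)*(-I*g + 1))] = 2*(3*g^4*(-1 + I) + 3*g^3*(2 + I) + 12*g^2*(3 + I) + 5*g*(18 - I) - 9 - 5*I)/(g^6 + 10*g^5 + 27*g^4 + 20*g^3 + 51*g^2 + 10*g + 25)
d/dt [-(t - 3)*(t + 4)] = -2*t - 1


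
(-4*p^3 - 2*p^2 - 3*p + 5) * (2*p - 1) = -8*p^4 - 4*p^2 + 13*p - 5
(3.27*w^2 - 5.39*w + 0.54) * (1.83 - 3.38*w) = -11.0526*w^3 + 24.2023*w^2 - 11.6889*w + 0.9882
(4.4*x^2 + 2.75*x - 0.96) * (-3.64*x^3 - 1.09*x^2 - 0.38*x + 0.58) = -16.016*x^5 - 14.806*x^4 - 1.1751*x^3 + 2.5534*x^2 + 1.9598*x - 0.5568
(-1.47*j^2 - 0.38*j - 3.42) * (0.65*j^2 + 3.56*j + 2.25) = -0.9555*j^4 - 5.4802*j^3 - 6.8833*j^2 - 13.0302*j - 7.695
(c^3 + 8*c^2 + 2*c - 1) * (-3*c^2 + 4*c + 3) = -3*c^5 - 20*c^4 + 29*c^3 + 35*c^2 + 2*c - 3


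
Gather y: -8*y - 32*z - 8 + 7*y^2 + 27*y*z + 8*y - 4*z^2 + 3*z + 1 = 7*y^2 + 27*y*z - 4*z^2 - 29*z - 7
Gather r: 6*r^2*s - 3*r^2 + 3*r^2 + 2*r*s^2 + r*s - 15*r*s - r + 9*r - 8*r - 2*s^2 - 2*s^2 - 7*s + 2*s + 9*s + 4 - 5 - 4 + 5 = 6*r^2*s + r*(2*s^2 - 14*s) - 4*s^2 + 4*s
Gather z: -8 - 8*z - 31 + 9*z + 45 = z + 6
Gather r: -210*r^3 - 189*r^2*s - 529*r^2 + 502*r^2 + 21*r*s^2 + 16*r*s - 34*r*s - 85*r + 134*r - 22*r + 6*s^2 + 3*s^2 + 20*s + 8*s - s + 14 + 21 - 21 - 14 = -210*r^3 + r^2*(-189*s - 27) + r*(21*s^2 - 18*s + 27) + 9*s^2 + 27*s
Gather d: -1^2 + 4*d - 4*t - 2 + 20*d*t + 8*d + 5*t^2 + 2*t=d*(20*t + 12) + 5*t^2 - 2*t - 3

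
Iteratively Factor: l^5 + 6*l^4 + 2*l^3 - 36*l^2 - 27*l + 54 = (l - 1)*(l^4 + 7*l^3 + 9*l^2 - 27*l - 54) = (l - 2)*(l - 1)*(l^3 + 9*l^2 + 27*l + 27) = (l - 2)*(l - 1)*(l + 3)*(l^2 + 6*l + 9) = (l - 2)*(l - 1)*(l + 3)^2*(l + 3)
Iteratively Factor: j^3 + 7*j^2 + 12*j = (j + 3)*(j^2 + 4*j) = (j + 3)*(j + 4)*(j)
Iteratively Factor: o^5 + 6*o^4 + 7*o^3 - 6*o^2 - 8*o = (o + 4)*(o^4 + 2*o^3 - o^2 - 2*o) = (o + 2)*(o + 4)*(o^3 - o) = (o - 1)*(o + 2)*(o + 4)*(o^2 + o) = o*(o - 1)*(o + 2)*(o + 4)*(o + 1)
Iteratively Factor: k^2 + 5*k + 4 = (k + 1)*(k + 4)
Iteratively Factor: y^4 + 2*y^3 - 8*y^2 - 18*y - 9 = (y + 1)*(y^3 + y^2 - 9*y - 9) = (y - 3)*(y + 1)*(y^2 + 4*y + 3) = (y - 3)*(y + 1)*(y + 3)*(y + 1)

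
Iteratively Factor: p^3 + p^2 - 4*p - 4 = (p + 2)*(p^2 - p - 2) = (p + 1)*(p + 2)*(p - 2)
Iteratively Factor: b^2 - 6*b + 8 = (b - 2)*(b - 4)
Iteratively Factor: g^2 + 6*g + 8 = (g + 2)*(g + 4)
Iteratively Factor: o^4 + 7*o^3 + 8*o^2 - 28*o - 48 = (o + 3)*(o^3 + 4*o^2 - 4*o - 16) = (o + 2)*(o + 3)*(o^2 + 2*o - 8) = (o - 2)*(o + 2)*(o + 3)*(o + 4)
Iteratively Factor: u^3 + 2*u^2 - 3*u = (u + 3)*(u^2 - u) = (u - 1)*(u + 3)*(u)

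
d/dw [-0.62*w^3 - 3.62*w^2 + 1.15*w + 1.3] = -1.86*w^2 - 7.24*w + 1.15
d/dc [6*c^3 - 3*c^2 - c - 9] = 18*c^2 - 6*c - 1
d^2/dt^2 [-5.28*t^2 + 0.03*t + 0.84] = -10.5600000000000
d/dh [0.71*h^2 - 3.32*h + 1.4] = 1.42*h - 3.32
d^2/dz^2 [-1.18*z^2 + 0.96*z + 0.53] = -2.36000000000000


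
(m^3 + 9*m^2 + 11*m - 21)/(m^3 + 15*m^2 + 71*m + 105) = (m - 1)/(m + 5)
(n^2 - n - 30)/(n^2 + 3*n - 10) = (n - 6)/(n - 2)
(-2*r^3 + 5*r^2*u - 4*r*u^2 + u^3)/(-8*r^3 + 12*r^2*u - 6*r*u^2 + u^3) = (r^2 - 2*r*u + u^2)/(4*r^2 - 4*r*u + u^2)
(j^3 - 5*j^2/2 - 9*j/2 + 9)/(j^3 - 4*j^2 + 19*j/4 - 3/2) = 2*(j^2 - j - 6)/(2*j^2 - 5*j + 2)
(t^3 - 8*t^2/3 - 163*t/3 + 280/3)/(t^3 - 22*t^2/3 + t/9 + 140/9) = 3*(t^2 - t - 56)/(3*t^2 - 17*t - 28)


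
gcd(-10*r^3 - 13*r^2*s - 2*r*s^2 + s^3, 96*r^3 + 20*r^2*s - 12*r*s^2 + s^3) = 2*r + s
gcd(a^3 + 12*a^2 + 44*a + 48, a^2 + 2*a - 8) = a + 4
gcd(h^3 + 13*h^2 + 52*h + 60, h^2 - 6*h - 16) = h + 2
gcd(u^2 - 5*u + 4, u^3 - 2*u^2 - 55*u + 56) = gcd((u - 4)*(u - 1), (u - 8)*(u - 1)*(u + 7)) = u - 1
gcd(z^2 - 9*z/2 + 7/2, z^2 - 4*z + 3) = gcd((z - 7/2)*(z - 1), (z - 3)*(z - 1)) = z - 1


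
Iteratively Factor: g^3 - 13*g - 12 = (g + 1)*(g^2 - g - 12) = (g - 4)*(g + 1)*(g + 3)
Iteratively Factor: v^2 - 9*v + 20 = (v - 5)*(v - 4)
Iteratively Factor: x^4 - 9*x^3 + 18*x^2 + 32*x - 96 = (x - 4)*(x^3 - 5*x^2 - 2*x + 24) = (x - 4)*(x - 3)*(x^2 - 2*x - 8) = (x - 4)^2*(x - 3)*(x + 2)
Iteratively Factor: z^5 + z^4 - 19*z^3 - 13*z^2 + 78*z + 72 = (z + 2)*(z^4 - z^3 - 17*z^2 + 21*z + 36) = (z + 2)*(z + 4)*(z^3 - 5*z^2 + 3*z + 9) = (z + 1)*(z + 2)*(z + 4)*(z^2 - 6*z + 9) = (z - 3)*(z + 1)*(z + 2)*(z + 4)*(z - 3)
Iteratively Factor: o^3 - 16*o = (o)*(o^2 - 16) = o*(o - 4)*(o + 4)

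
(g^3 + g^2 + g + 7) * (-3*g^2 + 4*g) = -3*g^5 + g^4 + g^3 - 17*g^2 + 28*g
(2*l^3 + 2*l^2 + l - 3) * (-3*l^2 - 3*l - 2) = -6*l^5 - 12*l^4 - 13*l^3 + 2*l^2 + 7*l + 6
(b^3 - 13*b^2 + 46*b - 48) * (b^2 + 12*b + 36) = b^5 - b^4 - 74*b^3 + 36*b^2 + 1080*b - 1728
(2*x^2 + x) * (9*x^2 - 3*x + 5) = 18*x^4 + 3*x^3 + 7*x^2 + 5*x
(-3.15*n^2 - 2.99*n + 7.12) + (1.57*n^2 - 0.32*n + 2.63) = -1.58*n^2 - 3.31*n + 9.75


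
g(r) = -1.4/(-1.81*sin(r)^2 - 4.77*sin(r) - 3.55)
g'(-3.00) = 0.70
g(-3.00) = 0.48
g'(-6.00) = -0.31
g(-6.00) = 0.28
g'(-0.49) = -1.30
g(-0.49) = 0.82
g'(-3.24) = 0.44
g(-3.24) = 0.35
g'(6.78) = -0.21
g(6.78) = 0.22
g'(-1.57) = -0.00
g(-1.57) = 2.37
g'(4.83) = -0.54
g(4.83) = 2.34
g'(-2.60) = 1.41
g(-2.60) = 0.89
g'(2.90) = 0.33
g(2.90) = 0.29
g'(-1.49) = -0.37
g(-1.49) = 2.36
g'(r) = -1.4*(3.62*sin(r)*cos(r) + 4.77*cos(r))/(-1.81*sin(r)^2 - 4.77*sin(r) - 3.55)^2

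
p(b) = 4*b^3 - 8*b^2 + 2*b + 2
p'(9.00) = 830.00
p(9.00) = 2288.00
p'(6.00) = 338.00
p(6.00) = 590.00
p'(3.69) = 106.35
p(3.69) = 101.42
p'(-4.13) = 272.76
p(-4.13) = -424.50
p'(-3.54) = 209.02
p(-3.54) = -282.78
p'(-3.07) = 164.22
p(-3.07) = -195.28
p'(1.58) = 6.68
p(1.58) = 0.97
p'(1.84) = 13.19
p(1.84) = 3.51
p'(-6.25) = 570.75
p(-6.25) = -1299.56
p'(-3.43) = 198.06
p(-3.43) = -260.39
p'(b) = 12*b^2 - 16*b + 2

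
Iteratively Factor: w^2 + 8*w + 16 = (w + 4)*(w + 4)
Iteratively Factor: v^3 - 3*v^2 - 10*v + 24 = (v - 4)*(v^2 + v - 6) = (v - 4)*(v + 3)*(v - 2)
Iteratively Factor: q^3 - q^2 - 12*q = (q + 3)*(q^2 - 4*q) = (q - 4)*(q + 3)*(q)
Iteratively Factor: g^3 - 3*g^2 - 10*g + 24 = (g + 3)*(g^2 - 6*g + 8) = (g - 4)*(g + 3)*(g - 2)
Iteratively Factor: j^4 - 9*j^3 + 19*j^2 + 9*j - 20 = (j + 1)*(j^3 - 10*j^2 + 29*j - 20) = (j - 5)*(j + 1)*(j^2 - 5*j + 4) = (j - 5)*(j - 1)*(j + 1)*(j - 4)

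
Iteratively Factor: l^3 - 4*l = (l + 2)*(l^2 - 2*l) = (l - 2)*(l + 2)*(l)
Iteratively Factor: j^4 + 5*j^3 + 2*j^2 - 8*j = (j + 2)*(j^3 + 3*j^2 - 4*j) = (j + 2)*(j + 4)*(j^2 - j) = j*(j + 2)*(j + 4)*(j - 1)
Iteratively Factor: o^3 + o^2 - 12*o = (o - 3)*(o^2 + 4*o) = (o - 3)*(o + 4)*(o)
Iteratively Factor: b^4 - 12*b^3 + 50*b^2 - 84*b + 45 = (b - 5)*(b^3 - 7*b^2 + 15*b - 9) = (b - 5)*(b - 1)*(b^2 - 6*b + 9) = (b - 5)*(b - 3)*(b - 1)*(b - 3)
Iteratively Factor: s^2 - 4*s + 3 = (s - 3)*(s - 1)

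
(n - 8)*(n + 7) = n^2 - n - 56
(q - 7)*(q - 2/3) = q^2 - 23*q/3 + 14/3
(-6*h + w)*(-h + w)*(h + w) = 6*h^3 - h^2*w - 6*h*w^2 + w^3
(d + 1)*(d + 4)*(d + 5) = d^3 + 10*d^2 + 29*d + 20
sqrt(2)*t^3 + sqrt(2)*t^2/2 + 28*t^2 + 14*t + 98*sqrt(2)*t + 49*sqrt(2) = (t + 7*sqrt(2))^2*(sqrt(2)*t + sqrt(2)/2)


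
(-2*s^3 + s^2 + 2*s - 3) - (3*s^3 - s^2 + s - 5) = -5*s^3 + 2*s^2 + s + 2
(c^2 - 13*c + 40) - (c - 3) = c^2 - 14*c + 43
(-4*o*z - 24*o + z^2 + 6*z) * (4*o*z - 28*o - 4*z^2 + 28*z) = -16*o^2*z^2 + 16*o^2*z + 672*o^2 + 20*o*z^3 - 20*o*z^2 - 840*o*z - 4*z^4 + 4*z^3 + 168*z^2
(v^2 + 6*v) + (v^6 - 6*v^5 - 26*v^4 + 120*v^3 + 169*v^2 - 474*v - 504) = v^6 - 6*v^5 - 26*v^4 + 120*v^3 + 170*v^2 - 468*v - 504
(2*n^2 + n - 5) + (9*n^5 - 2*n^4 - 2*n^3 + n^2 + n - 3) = 9*n^5 - 2*n^4 - 2*n^3 + 3*n^2 + 2*n - 8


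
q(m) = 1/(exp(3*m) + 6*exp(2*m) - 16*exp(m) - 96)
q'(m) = (-3*exp(3*m) - 12*exp(2*m) + 16*exp(m))/(exp(3*m) + 6*exp(2*m) - 16*exp(m) - 96)^2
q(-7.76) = -0.01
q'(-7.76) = 0.00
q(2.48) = 0.00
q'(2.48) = -0.00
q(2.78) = 0.00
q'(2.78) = -0.00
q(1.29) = -0.04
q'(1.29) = -0.33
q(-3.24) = -0.01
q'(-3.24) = 0.00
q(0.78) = -0.01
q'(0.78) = -0.01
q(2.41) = 0.00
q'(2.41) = -0.00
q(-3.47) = -0.01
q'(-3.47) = 0.00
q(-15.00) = -0.01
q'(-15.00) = 0.00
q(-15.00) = -0.01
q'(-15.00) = 0.00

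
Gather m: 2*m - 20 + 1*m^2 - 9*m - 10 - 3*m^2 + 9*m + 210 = -2*m^2 + 2*m + 180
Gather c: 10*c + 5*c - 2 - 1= 15*c - 3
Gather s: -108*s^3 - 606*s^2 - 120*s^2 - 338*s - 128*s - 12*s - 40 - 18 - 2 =-108*s^3 - 726*s^2 - 478*s - 60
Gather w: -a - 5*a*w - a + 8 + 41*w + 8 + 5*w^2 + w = -2*a + 5*w^2 + w*(42 - 5*a) + 16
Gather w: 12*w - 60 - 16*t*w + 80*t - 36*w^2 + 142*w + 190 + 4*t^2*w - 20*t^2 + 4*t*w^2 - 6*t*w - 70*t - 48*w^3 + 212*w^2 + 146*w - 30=-20*t^2 + 10*t - 48*w^3 + w^2*(4*t + 176) + w*(4*t^2 - 22*t + 300) + 100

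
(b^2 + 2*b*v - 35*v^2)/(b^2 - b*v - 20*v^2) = (b + 7*v)/(b + 4*v)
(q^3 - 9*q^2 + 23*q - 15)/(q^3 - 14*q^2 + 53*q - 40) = (q - 3)/(q - 8)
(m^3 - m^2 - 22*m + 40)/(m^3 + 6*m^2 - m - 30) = (m - 4)/(m + 3)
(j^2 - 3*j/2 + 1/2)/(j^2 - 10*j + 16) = (2*j^2 - 3*j + 1)/(2*(j^2 - 10*j + 16))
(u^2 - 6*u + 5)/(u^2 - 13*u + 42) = (u^2 - 6*u + 5)/(u^2 - 13*u + 42)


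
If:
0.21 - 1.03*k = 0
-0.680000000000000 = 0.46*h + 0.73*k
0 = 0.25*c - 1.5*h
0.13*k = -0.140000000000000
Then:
No Solution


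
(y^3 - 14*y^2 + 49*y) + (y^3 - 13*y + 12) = 2*y^3 - 14*y^2 + 36*y + 12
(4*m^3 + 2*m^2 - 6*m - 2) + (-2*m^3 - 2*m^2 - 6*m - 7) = 2*m^3 - 12*m - 9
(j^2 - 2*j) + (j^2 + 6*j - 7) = 2*j^2 + 4*j - 7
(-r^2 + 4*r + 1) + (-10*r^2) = -11*r^2 + 4*r + 1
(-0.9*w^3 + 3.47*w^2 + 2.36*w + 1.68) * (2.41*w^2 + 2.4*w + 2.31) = -2.169*w^5 + 6.2027*w^4 + 11.9366*w^3 + 17.7285*w^2 + 9.4836*w + 3.8808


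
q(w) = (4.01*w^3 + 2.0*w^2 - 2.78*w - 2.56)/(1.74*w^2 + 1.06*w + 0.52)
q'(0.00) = 4.69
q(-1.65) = -3.00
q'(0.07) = 5.79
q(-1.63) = -2.95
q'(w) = (-3.48*w - 1.06)*(4.01*w^3 + 2.0*w^2 - 2.78*w - 2.56)/(1.74*w^2 + 1.06*w + 0.52)^2 + (12.03*w^2 + 4.0*w - 2.78)/(1.74*w^2 + 1.06*w + 0.52) = (6.9774*w^4 + 8.5012*w^3 + 13.2128*w^2 + 10.9888*w + 1.268)/(3.0276*w^4 + 3.6888*w^3 + 2.9332*w^2 + 1.1024*w + 0.2704)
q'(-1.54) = 2.63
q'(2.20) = 2.70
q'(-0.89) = 0.37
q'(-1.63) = 2.65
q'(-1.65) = 2.65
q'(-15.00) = 2.31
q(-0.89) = -1.39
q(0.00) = -4.92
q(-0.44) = -3.31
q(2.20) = 3.88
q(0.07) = -4.55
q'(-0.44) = -9.65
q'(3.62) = 2.46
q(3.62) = 7.50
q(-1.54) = -2.71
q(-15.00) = -34.68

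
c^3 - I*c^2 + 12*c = c*(c - 4*I)*(c + 3*I)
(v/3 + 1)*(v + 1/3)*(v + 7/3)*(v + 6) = v^4/3 + 35*v^3/9 + 385*v^2/27 + 55*v/3 + 14/3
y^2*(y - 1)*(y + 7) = y^4 + 6*y^3 - 7*y^2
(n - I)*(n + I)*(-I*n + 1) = -I*n^3 + n^2 - I*n + 1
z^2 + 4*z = z*(z + 4)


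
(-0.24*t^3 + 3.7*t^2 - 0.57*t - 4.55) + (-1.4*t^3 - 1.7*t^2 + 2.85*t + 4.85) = -1.64*t^3 + 2.0*t^2 + 2.28*t + 0.3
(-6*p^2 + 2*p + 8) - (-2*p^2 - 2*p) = -4*p^2 + 4*p + 8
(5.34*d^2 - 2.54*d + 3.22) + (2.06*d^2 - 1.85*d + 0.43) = 7.4*d^2 - 4.39*d + 3.65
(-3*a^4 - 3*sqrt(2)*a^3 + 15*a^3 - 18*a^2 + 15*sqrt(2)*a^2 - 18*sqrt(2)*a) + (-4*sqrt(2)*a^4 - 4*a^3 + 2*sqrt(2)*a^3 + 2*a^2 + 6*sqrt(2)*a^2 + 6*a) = -4*sqrt(2)*a^4 - 3*a^4 - sqrt(2)*a^3 + 11*a^3 - 16*a^2 + 21*sqrt(2)*a^2 - 18*sqrt(2)*a + 6*a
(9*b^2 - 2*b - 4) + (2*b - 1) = 9*b^2 - 5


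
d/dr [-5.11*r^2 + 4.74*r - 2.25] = 4.74 - 10.22*r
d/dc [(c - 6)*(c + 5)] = 2*c - 1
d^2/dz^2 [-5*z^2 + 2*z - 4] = -10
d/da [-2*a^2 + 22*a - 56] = 22 - 4*a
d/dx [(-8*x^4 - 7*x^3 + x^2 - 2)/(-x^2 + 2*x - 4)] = (16*x^5 - 41*x^4 + 100*x^3 + 86*x^2 - 12*x + 4)/(x^4 - 4*x^3 + 12*x^2 - 16*x + 16)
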